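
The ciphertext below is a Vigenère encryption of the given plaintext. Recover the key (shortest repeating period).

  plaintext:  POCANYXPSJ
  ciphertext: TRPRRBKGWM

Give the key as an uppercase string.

EDNR

  i= 0: T-P =  4 → E
  i= 1: R-O =  3 → D
  i= 2: P-C = 13 → N
  i= 3: R-A = 17 → R
  i= 4: R-N =  4 → E
  i= 5: B-Y =  3 → D
  i= 6: K-X = 13 → N
  i= 7: G-P = 17 → R
  i= 8: W-S =  4 → E
  i= 9: M-J =  3 → D
  shifts repeat with period 4: EDNR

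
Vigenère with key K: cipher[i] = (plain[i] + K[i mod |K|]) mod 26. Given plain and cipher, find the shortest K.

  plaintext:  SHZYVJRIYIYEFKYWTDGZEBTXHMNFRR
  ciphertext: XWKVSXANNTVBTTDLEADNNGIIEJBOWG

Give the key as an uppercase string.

  i= 0: X-S =  5 → F
  i= 1: W-H = 15 → P
  i= 2: K-Z = 11 → L
  i= 3: V-Y = 23 → X
  i= 4: S-V = 23 → X
  i= 5: X-J = 14 → O
  i= 6: A-R =  9 → J
  i= 7: N-I =  5 → F
  i= 8: N-Y = 15 → P
  i= 9: T-I = 11 → L
  i=10: V-Y = 23 → X
  i=11: B-E = 23 → X
  i=12: T-F = 14 → O
  i=13: T-K =  9 → J
  i=14: D-Y =  5 → F
  i=15: L-W = 15 → P
  i=16: E-T = 11 → L
  i=17: A-D = 23 → X
  i=18: D-G = 23 → X
  i=19: N-Z = 14 → O
  i=20: N-E =  9 → J
  i=21: G-B =  5 → F
  i=22: I-T = 15 → P
  i=23: I-X = 11 → L
  i=24: E-H = 23 → X
  i=25: J-M = 23 → X
  i=26: B-N = 14 → O
  i=27: O-F =  9 → J
  i=28: W-R =  5 → F
  i=29: G-R = 15 → P
  shifts repeat with period 7: FPLXXOJ

FPLXXOJ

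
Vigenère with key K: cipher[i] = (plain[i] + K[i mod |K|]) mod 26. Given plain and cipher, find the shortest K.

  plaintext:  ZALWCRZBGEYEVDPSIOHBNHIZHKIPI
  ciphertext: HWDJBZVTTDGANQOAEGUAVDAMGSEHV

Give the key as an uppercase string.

IWSNZ

  i= 0: H-Z =  8 → I
  i= 1: W-A = 22 → W
  i= 2: D-L = 18 → S
  i= 3: J-W = 13 → N
  i= 4: B-C = 25 → Z
  i= 5: Z-R =  8 → I
  i= 6: V-Z = 22 → W
  i= 7: T-B = 18 → S
  i= 8: T-G = 13 → N
  i= 9: D-E = 25 → Z
  i=10: G-Y =  8 → I
  i=11: A-E = 22 → W
  i=12: N-V = 18 → S
  i=13: Q-D = 13 → N
  i=14: O-P = 25 → Z
  i=15: A-S =  8 → I
  i=16: E-I = 22 → W
  i=17: G-O = 18 → S
  i=18: U-H = 13 → N
  i=19: A-B = 25 → Z
  i=20: V-N =  8 → I
  i=21: D-H = 22 → W
  i=22: A-I = 18 → S
  i=23: M-Z = 13 → N
  i=24: G-H = 25 → Z
  i=25: S-K =  8 → I
  i=26: E-I = 22 → W
  i=27: H-P = 18 → S
  i=28: V-I = 13 → N
  shifts repeat with period 5: IWSNZ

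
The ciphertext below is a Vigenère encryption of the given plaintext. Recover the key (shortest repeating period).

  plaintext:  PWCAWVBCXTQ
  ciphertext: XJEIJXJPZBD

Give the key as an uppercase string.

INC

  i= 0: X-P =  8 → I
  i= 1: J-W = 13 → N
  i= 2: E-C =  2 → C
  i= 3: I-A =  8 → I
  i= 4: J-W = 13 → N
  i= 5: X-V =  2 → C
  i= 6: J-B =  8 → I
  i= 7: P-C = 13 → N
  i= 8: Z-X =  2 → C
  i= 9: B-T =  8 → I
  i=10: D-Q = 13 → N
  shifts repeat with period 3: INC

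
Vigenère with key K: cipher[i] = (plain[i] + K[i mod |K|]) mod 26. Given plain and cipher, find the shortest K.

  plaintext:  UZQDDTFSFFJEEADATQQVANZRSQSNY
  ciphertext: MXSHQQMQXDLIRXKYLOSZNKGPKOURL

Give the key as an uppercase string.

  i= 0: M-U = 18 → S
  i= 1: X-Z = 24 → Y
  i= 2: S-Q =  2 → C
  i= 3: H-D =  4 → E
  i= 4: Q-D = 13 → N
  i= 5: Q-T = 23 → X
  i= 6: M-F =  7 → H
  i= 7: Q-S = 24 → Y
  i= 8: X-F = 18 → S
  i= 9: D-F = 24 → Y
  i=10: L-J =  2 → C
  i=11: I-E =  4 → E
  i=12: R-E = 13 → N
  i=13: X-A = 23 → X
  i=14: K-D =  7 → H
  i=15: Y-A = 24 → Y
  i=16: L-T = 18 → S
  i=17: O-Q = 24 → Y
  i=18: S-Q =  2 → C
  i=19: Z-V =  4 → E
  i=20: N-A = 13 → N
  i=21: K-N = 23 → X
  i=22: G-Z =  7 → H
  i=23: P-R = 24 → Y
  i=24: K-S = 18 → S
  i=25: O-Q = 24 → Y
  i=26: U-S =  2 → C
  i=27: R-N =  4 → E
  i=28: L-Y = 13 → N
  shifts repeat with period 8: SYCENXHY

SYCENXHY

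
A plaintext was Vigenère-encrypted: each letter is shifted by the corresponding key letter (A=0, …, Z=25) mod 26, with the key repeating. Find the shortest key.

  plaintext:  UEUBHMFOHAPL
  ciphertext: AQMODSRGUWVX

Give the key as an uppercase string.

GMSNW

  i= 0: A-U =  6 → G
  i= 1: Q-E = 12 → M
  i= 2: M-U = 18 → S
  i= 3: O-B = 13 → N
  i= 4: D-H = 22 → W
  i= 5: S-M =  6 → G
  i= 6: R-F = 12 → M
  i= 7: G-O = 18 → S
  i= 8: U-H = 13 → N
  i= 9: W-A = 22 → W
  i=10: V-P =  6 → G
  i=11: X-L = 12 → M
  shifts repeat with period 5: GMSNW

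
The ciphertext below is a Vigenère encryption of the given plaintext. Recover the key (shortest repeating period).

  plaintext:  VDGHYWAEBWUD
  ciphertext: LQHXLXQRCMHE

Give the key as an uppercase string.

QNB

  i= 0: L-V = 16 → Q
  i= 1: Q-D = 13 → N
  i= 2: H-G =  1 → B
  i= 3: X-H = 16 → Q
  i= 4: L-Y = 13 → N
  i= 5: X-W =  1 → B
  i= 6: Q-A = 16 → Q
  i= 7: R-E = 13 → N
  i= 8: C-B =  1 → B
  i= 9: M-W = 16 → Q
  i=10: H-U = 13 → N
  i=11: E-D =  1 → B
  shifts repeat with period 3: QNB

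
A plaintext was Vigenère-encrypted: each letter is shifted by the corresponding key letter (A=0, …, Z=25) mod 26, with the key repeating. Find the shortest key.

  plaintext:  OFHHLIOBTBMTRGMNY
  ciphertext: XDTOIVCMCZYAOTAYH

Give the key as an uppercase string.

  i= 0: X-O =  9 → J
  i= 1: D-F = 24 → Y
  i= 2: T-H = 12 → M
  i= 3: O-H =  7 → H
  i= 4: I-L = 23 → X
  i= 5: V-I = 13 → N
  i= 6: C-O = 14 → O
  i= 7: M-B = 11 → L
  i= 8: C-T =  9 → J
  i= 9: Z-B = 24 → Y
  i=10: Y-M = 12 → M
  i=11: A-T =  7 → H
  i=12: O-R = 23 → X
  i=13: T-G = 13 → N
  i=14: A-M = 14 → O
  i=15: Y-N = 11 → L
  i=16: H-Y =  9 → J
  shifts repeat with period 8: JYMHXNOL

JYMHXNOL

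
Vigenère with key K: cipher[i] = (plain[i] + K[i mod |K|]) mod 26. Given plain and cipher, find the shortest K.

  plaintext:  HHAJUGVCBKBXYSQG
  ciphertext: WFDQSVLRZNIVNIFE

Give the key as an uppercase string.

  i= 0: W-H = 15 → P
  i= 1: F-H = 24 → Y
  i= 2: D-A =  3 → D
  i= 3: Q-J =  7 → H
  i= 4: S-U = 24 → Y
  i= 5: V-G = 15 → P
  i= 6: L-V = 16 → Q
  i= 7: R-C = 15 → P
  i= 8: Z-B = 24 → Y
  i= 9: N-K =  3 → D
  i=10: I-B =  7 → H
  i=11: V-X = 24 → Y
  i=12: N-Y = 15 → P
  i=13: I-S = 16 → Q
  i=14: F-Q = 15 → P
  i=15: E-G = 24 → Y
  shifts repeat with period 7: PYDHYPQ

PYDHYPQ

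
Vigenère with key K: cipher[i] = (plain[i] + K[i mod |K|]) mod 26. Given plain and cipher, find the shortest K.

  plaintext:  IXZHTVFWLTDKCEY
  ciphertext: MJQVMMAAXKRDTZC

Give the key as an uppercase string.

EMROTRV

  i= 0: M-I =  4 → E
  i= 1: J-X = 12 → M
  i= 2: Q-Z = 17 → R
  i= 3: V-H = 14 → O
  i= 4: M-T = 19 → T
  i= 5: M-V = 17 → R
  i= 6: A-F = 21 → V
  i= 7: A-W =  4 → E
  i= 8: X-L = 12 → M
  i= 9: K-T = 17 → R
  i=10: R-D = 14 → O
  i=11: D-K = 19 → T
  i=12: T-C = 17 → R
  i=13: Z-E = 21 → V
  i=14: C-Y =  4 → E
  shifts repeat with period 7: EMROTRV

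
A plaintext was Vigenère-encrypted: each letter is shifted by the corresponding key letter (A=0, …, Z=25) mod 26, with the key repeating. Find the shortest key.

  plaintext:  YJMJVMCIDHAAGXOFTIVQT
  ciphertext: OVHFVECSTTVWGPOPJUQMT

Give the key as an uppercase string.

  i= 0: O-Y = 16 → Q
  i= 1: V-J = 12 → M
  i= 2: H-M = 21 → V
  i= 3: F-J = 22 → W
  i= 4: V-V =  0 → A
  i= 5: E-M = 18 → S
  i= 6: C-C =  0 → A
  i= 7: S-I = 10 → K
  i= 8: T-D = 16 → Q
  i= 9: T-H = 12 → M
  i=10: V-A = 21 → V
  i=11: W-A = 22 → W
  i=12: G-G =  0 → A
  i=13: P-X = 18 → S
  i=14: O-O =  0 → A
  i=15: P-F = 10 → K
  i=16: J-T = 16 → Q
  i=17: U-I = 12 → M
  i=18: Q-V = 21 → V
  i=19: M-Q = 22 → W
  i=20: T-T =  0 → A
  shifts repeat with period 8: QMVWASAK

QMVWASAK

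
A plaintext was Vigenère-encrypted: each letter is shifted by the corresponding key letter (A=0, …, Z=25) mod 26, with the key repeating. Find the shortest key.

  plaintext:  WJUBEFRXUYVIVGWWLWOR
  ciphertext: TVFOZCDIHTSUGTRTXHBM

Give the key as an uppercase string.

XMLNV

  i= 0: T-W = 23 → X
  i= 1: V-J = 12 → M
  i= 2: F-U = 11 → L
  i= 3: O-B = 13 → N
  i= 4: Z-E = 21 → V
  i= 5: C-F = 23 → X
  i= 6: D-R = 12 → M
  i= 7: I-X = 11 → L
  i= 8: H-U = 13 → N
  i= 9: T-Y = 21 → V
  i=10: S-V = 23 → X
  i=11: U-I = 12 → M
  i=12: G-V = 11 → L
  i=13: T-G = 13 → N
  i=14: R-W = 21 → V
  i=15: T-W = 23 → X
  i=16: X-L = 12 → M
  i=17: H-W = 11 → L
  i=18: B-O = 13 → N
  i=19: M-R = 21 → V
  shifts repeat with period 5: XMLNV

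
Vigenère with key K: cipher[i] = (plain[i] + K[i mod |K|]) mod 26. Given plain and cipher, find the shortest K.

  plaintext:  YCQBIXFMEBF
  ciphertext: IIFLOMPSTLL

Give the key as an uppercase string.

KGP

  i= 0: I-Y = 10 → K
  i= 1: I-C =  6 → G
  i= 2: F-Q = 15 → P
  i= 3: L-B = 10 → K
  i= 4: O-I =  6 → G
  i= 5: M-X = 15 → P
  i= 6: P-F = 10 → K
  i= 7: S-M =  6 → G
  i= 8: T-E = 15 → P
  i= 9: L-B = 10 → K
  i=10: L-F =  6 → G
  shifts repeat with period 3: KGP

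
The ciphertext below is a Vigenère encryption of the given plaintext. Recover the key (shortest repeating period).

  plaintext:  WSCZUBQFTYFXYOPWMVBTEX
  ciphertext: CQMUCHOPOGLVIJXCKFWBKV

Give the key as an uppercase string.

GYKVI

  i= 0: C-W =  6 → G
  i= 1: Q-S = 24 → Y
  i= 2: M-C = 10 → K
  i= 3: U-Z = 21 → V
  i= 4: C-U =  8 → I
  i= 5: H-B =  6 → G
  i= 6: O-Q = 24 → Y
  i= 7: P-F = 10 → K
  i= 8: O-T = 21 → V
  i= 9: G-Y =  8 → I
  i=10: L-F =  6 → G
  i=11: V-X = 24 → Y
  i=12: I-Y = 10 → K
  i=13: J-O = 21 → V
  i=14: X-P =  8 → I
  i=15: C-W =  6 → G
  i=16: K-M = 24 → Y
  i=17: F-V = 10 → K
  i=18: W-B = 21 → V
  i=19: B-T =  8 → I
  i=20: K-E =  6 → G
  i=21: V-X = 24 → Y
  shifts repeat with period 5: GYKVI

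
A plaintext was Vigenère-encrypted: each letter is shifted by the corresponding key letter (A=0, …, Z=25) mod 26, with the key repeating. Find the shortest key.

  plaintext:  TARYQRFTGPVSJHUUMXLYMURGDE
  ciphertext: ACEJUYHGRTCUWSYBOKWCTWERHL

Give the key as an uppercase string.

HCNLE

  i= 0: A-T =  7 → H
  i= 1: C-A =  2 → C
  i= 2: E-R = 13 → N
  i= 3: J-Y = 11 → L
  i= 4: U-Q =  4 → E
  i= 5: Y-R =  7 → H
  i= 6: H-F =  2 → C
  i= 7: G-T = 13 → N
  i= 8: R-G = 11 → L
  i= 9: T-P =  4 → E
  i=10: C-V =  7 → H
  i=11: U-S =  2 → C
  i=12: W-J = 13 → N
  i=13: S-H = 11 → L
  i=14: Y-U =  4 → E
  i=15: B-U =  7 → H
  i=16: O-M =  2 → C
  i=17: K-X = 13 → N
  i=18: W-L = 11 → L
  i=19: C-Y =  4 → E
  i=20: T-M =  7 → H
  i=21: W-U =  2 → C
  i=22: E-R = 13 → N
  i=23: R-G = 11 → L
  i=24: H-D =  4 → E
  i=25: L-E =  7 → H
  shifts repeat with period 5: HCNLE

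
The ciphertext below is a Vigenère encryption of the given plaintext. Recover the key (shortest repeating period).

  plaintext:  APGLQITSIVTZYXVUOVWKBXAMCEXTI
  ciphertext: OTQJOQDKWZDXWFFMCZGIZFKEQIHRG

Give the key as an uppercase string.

  i= 0: O-A = 14 → O
  i= 1: T-P =  4 → E
  i= 2: Q-G = 10 → K
  i= 3: J-L = 24 → Y
  i= 4: O-Q = 24 → Y
  i= 5: Q-I =  8 → I
  i= 6: D-T = 10 → K
  i= 7: K-S = 18 → S
  i= 8: W-I = 14 → O
  i= 9: Z-V =  4 → E
  i=10: D-T = 10 → K
  i=11: X-Z = 24 → Y
  i=12: W-Y = 24 → Y
  i=13: F-X =  8 → I
  i=14: F-V = 10 → K
  i=15: M-U = 18 → S
  i=16: C-O = 14 → O
  i=17: Z-V =  4 → E
  i=18: G-W = 10 → K
  i=19: I-K = 24 → Y
  i=20: Z-B = 24 → Y
  i=21: F-X =  8 → I
  i=22: K-A = 10 → K
  i=23: E-M = 18 → S
  i=24: Q-C = 14 → O
  i=25: I-E =  4 → E
  i=26: H-X = 10 → K
  i=27: R-T = 24 → Y
  i=28: G-I = 24 → Y
  shifts repeat with period 8: OEKYYIKS

OEKYYIKS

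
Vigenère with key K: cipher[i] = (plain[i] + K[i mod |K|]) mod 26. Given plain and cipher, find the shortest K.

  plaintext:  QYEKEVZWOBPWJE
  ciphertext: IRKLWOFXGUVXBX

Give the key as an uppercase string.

STGB

  i= 0: I-Q = 18 → S
  i= 1: R-Y = 19 → T
  i= 2: K-E =  6 → G
  i= 3: L-K =  1 → B
  i= 4: W-E = 18 → S
  i= 5: O-V = 19 → T
  i= 6: F-Z =  6 → G
  i= 7: X-W =  1 → B
  i= 8: G-O = 18 → S
  i= 9: U-B = 19 → T
  i=10: V-P =  6 → G
  i=11: X-W =  1 → B
  i=12: B-J = 18 → S
  i=13: X-E = 19 → T
  shifts repeat with period 4: STGB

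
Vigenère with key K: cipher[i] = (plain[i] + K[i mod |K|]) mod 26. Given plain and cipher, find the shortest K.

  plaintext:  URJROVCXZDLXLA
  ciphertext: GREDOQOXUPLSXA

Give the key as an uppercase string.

MAV

  i= 0: G-U = 12 → M
  i= 1: R-R =  0 → A
  i= 2: E-J = 21 → V
  i= 3: D-R = 12 → M
  i= 4: O-O =  0 → A
  i= 5: Q-V = 21 → V
  i= 6: O-C = 12 → M
  i= 7: X-X =  0 → A
  i= 8: U-Z = 21 → V
  i= 9: P-D = 12 → M
  i=10: L-L =  0 → A
  i=11: S-X = 21 → V
  i=12: X-L = 12 → M
  i=13: A-A =  0 → A
  shifts repeat with period 3: MAV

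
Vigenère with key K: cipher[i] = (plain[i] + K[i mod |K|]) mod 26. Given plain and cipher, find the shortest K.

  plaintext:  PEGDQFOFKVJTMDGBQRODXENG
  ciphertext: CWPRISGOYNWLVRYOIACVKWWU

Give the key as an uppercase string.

NSJOS

  i= 0: C-P = 13 → N
  i= 1: W-E = 18 → S
  i= 2: P-G =  9 → J
  i= 3: R-D = 14 → O
  i= 4: I-Q = 18 → S
  i= 5: S-F = 13 → N
  i= 6: G-O = 18 → S
  i= 7: O-F =  9 → J
  i= 8: Y-K = 14 → O
  i= 9: N-V = 18 → S
  i=10: W-J = 13 → N
  i=11: L-T = 18 → S
  i=12: V-M =  9 → J
  i=13: R-D = 14 → O
  i=14: Y-G = 18 → S
  i=15: O-B = 13 → N
  i=16: I-Q = 18 → S
  i=17: A-R =  9 → J
  i=18: C-O = 14 → O
  i=19: V-D = 18 → S
  i=20: K-X = 13 → N
  i=21: W-E = 18 → S
  i=22: W-N =  9 → J
  i=23: U-G = 14 → O
  shifts repeat with period 5: NSJOS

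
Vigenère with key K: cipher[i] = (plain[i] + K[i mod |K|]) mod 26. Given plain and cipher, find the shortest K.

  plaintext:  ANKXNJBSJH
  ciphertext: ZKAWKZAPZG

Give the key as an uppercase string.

  i= 0: Z-A = 25 → Z
  i= 1: K-N = 23 → X
  i= 2: A-K = 16 → Q
  i= 3: W-X = 25 → Z
  i= 4: K-N = 23 → X
  i= 5: Z-J = 16 → Q
  i= 6: A-B = 25 → Z
  i= 7: P-S = 23 → X
  i= 8: Z-J = 16 → Q
  i= 9: G-H = 25 → Z
  shifts repeat with period 3: ZXQ

ZXQ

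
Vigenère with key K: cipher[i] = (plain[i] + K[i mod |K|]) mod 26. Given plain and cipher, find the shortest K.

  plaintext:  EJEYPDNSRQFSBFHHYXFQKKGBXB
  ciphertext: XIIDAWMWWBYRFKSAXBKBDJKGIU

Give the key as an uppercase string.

  i= 0: X-E = 19 → T
  i= 1: I-J = 25 → Z
  i= 2: I-E =  4 → E
  i= 3: D-Y =  5 → F
  i= 4: A-P = 11 → L
  i= 5: W-D = 19 → T
  i= 6: M-N = 25 → Z
  i= 7: W-S =  4 → E
  i= 8: W-R =  5 → F
  i= 9: B-Q = 11 → L
  i=10: Y-F = 19 → T
  i=11: R-S = 25 → Z
  i=12: F-B =  4 → E
  i=13: K-F =  5 → F
  i=14: S-H = 11 → L
  i=15: A-H = 19 → T
  i=16: X-Y = 25 → Z
  i=17: B-X =  4 → E
  i=18: K-F =  5 → F
  i=19: B-Q = 11 → L
  i=20: D-K = 19 → T
  i=21: J-K = 25 → Z
  i=22: K-G =  4 → E
  i=23: G-B =  5 → F
  i=24: I-X = 11 → L
  i=25: U-B = 19 → T
  shifts repeat with period 5: TZEFL

TZEFL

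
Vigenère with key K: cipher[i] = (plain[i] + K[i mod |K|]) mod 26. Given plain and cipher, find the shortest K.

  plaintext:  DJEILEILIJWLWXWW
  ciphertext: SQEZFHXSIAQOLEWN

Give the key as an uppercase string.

  i= 0: S-D = 15 → P
  i= 1: Q-J =  7 → H
  i= 2: E-E =  0 → A
  i= 3: Z-I = 17 → R
  i= 4: F-L = 20 → U
  i= 5: H-E =  3 → D
  i= 6: X-I = 15 → P
  i= 7: S-L =  7 → H
  i= 8: I-I =  0 → A
  i= 9: A-J = 17 → R
  i=10: Q-W = 20 → U
  i=11: O-L =  3 → D
  i=12: L-W = 15 → P
  i=13: E-X =  7 → H
  i=14: W-W =  0 → A
  i=15: N-W = 17 → R
  shifts repeat with period 6: PHARUD

PHARUD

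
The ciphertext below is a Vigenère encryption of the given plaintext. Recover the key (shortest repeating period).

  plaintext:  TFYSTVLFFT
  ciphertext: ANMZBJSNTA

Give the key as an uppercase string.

HIO

  i= 0: A-T =  7 → H
  i= 1: N-F =  8 → I
  i= 2: M-Y = 14 → O
  i= 3: Z-S =  7 → H
  i= 4: B-T =  8 → I
  i= 5: J-V = 14 → O
  i= 6: S-L =  7 → H
  i= 7: N-F =  8 → I
  i= 8: T-F = 14 → O
  i= 9: A-T =  7 → H
  shifts repeat with period 3: HIO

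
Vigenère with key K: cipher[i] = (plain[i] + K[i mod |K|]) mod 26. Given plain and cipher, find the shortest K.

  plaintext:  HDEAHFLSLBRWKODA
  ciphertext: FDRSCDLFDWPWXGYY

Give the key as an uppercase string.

YANSV

  i= 0: F-H = 24 → Y
  i= 1: D-D =  0 → A
  i= 2: R-E = 13 → N
  i= 3: S-A = 18 → S
  i= 4: C-H = 21 → V
  i= 5: D-F = 24 → Y
  i= 6: L-L =  0 → A
  i= 7: F-S = 13 → N
  i= 8: D-L = 18 → S
  i= 9: W-B = 21 → V
  i=10: P-R = 24 → Y
  i=11: W-W =  0 → A
  i=12: X-K = 13 → N
  i=13: G-O = 18 → S
  i=14: Y-D = 21 → V
  i=15: Y-A = 24 → Y
  shifts repeat with period 5: YANSV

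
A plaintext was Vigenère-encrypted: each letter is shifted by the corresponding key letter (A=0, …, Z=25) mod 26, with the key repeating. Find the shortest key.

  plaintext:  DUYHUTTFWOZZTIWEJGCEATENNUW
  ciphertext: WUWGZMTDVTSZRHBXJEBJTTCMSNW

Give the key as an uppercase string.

TAYZF

  i= 0: W-D = 19 → T
  i= 1: U-U =  0 → A
  i= 2: W-Y = 24 → Y
  i= 3: G-H = 25 → Z
  i= 4: Z-U =  5 → F
  i= 5: M-T = 19 → T
  i= 6: T-T =  0 → A
  i= 7: D-F = 24 → Y
  i= 8: V-W = 25 → Z
  i= 9: T-O =  5 → F
  i=10: S-Z = 19 → T
  i=11: Z-Z =  0 → A
  i=12: R-T = 24 → Y
  i=13: H-I = 25 → Z
  i=14: B-W =  5 → F
  i=15: X-E = 19 → T
  i=16: J-J =  0 → A
  i=17: E-G = 24 → Y
  i=18: B-C = 25 → Z
  i=19: J-E =  5 → F
  i=20: T-A = 19 → T
  i=21: T-T =  0 → A
  i=22: C-E = 24 → Y
  i=23: M-N = 25 → Z
  i=24: S-N =  5 → F
  i=25: N-U = 19 → T
  i=26: W-W =  0 → A
  shifts repeat with period 5: TAYZF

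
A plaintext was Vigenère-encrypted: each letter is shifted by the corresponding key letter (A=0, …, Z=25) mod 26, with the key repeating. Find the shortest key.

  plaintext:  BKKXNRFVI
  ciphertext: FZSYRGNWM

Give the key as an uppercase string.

  i= 0: F-B =  4 → E
  i= 1: Z-K = 15 → P
  i= 2: S-K =  8 → I
  i= 3: Y-X =  1 → B
  i= 4: R-N =  4 → E
  i= 5: G-R = 15 → P
  i= 6: N-F =  8 → I
  i= 7: W-V =  1 → B
  i= 8: M-I =  4 → E
  shifts repeat with period 4: EPIB

EPIB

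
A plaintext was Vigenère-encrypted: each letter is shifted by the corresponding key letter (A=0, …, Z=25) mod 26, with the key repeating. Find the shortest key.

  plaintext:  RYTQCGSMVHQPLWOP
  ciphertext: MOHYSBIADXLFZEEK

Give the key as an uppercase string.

  i= 0: M-R = 21 → V
  i= 1: O-Y = 16 → Q
  i= 2: H-T = 14 → O
  i= 3: Y-Q =  8 → I
  i= 4: S-C = 16 → Q
  i= 5: B-G = 21 → V
  i= 6: I-S = 16 → Q
  i= 7: A-M = 14 → O
  i= 8: D-V =  8 → I
  i= 9: X-H = 16 → Q
  i=10: L-Q = 21 → V
  i=11: F-P = 16 → Q
  i=12: Z-L = 14 → O
  i=13: E-W =  8 → I
  i=14: E-O = 16 → Q
  i=15: K-P = 21 → V
  shifts repeat with period 5: VQOIQ

VQOIQ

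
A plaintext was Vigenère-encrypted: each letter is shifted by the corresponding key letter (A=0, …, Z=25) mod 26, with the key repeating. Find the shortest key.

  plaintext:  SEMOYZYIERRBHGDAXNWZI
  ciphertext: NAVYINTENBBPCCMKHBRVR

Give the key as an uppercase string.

VWJKKO

  i= 0: N-S = 21 → V
  i= 1: A-E = 22 → W
  i= 2: V-M =  9 → J
  i= 3: Y-O = 10 → K
  i= 4: I-Y = 10 → K
  i= 5: N-Z = 14 → O
  i= 6: T-Y = 21 → V
  i= 7: E-I = 22 → W
  i= 8: N-E =  9 → J
  i= 9: B-R = 10 → K
  i=10: B-R = 10 → K
  i=11: P-B = 14 → O
  i=12: C-H = 21 → V
  i=13: C-G = 22 → W
  i=14: M-D =  9 → J
  i=15: K-A = 10 → K
  i=16: H-X = 10 → K
  i=17: B-N = 14 → O
  i=18: R-W = 21 → V
  i=19: V-Z = 22 → W
  i=20: R-I =  9 → J
  shifts repeat with period 6: VWJKKO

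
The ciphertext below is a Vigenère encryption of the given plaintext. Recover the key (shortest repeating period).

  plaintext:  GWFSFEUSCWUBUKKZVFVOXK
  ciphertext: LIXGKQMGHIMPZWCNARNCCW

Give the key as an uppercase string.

FMSO

  i= 0: L-G =  5 → F
  i= 1: I-W = 12 → M
  i= 2: X-F = 18 → S
  i= 3: G-S = 14 → O
  i= 4: K-F =  5 → F
  i= 5: Q-E = 12 → M
  i= 6: M-U = 18 → S
  i= 7: G-S = 14 → O
  i= 8: H-C =  5 → F
  i= 9: I-W = 12 → M
  i=10: M-U = 18 → S
  i=11: P-B = 14 → O
  i=12: Z-U =  5 → F
  i=13: W-K = 12 → M
  i=14: C-K = 18 → S
  i=15: N-Z = 14 → O
  i=16: A-V =  5 → F
  i=17: R-F = 12 → M
  i=18: N-V = 18 → S
  i=19: C-O = 14 → O
  i=20: C-X =  5 → F
  i=21: W-K = 12 → M
  shifts repeat with period 4: FMSO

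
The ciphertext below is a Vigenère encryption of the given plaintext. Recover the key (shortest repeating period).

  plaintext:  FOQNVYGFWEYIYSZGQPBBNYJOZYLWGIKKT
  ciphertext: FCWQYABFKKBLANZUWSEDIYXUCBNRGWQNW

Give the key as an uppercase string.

AOGDDCV

  i= 0: F-F =  0 → A
  i= 1: C-O = 14 → O
  i= 2: W-Q =  6 → G
  i= 3: Q-N =  3 → D
  i= 4: Y-V =  3 → D
  i= 5: A-Y =  2 → C
  i= 6: B-G = 21 → V
  i= 7: F-F =  0 → A
  i= 8: K-W = 14 → O
  i= 9: K-E =  6 → G
  i=10: B-Y =  3 → D
  i=11: L-I =  3 → D
  i=12: A-Y =  2 → C
  i=13: N-S = 21 → V
  i=14: Z-Z =  0 → A
  i=15: U-G = 14 → O
  i=16: W-Q =  6 → G
  i=17: S-P =  3 → D
  i=18: E-B =  3 → D
  i=19: D-B =  2 → C
  i=20: I-N = 21 → V
  i=21: Y-Y =  0 → A
  i=22: X-J = 14 → O
  i=23: U-O =  6 → G
  i=24: C-Z =  3 → D
  i=25: B-Y =  3 → D
  i=26: N-L =  2 → C
  i=27: R-W = 21 → V
  i=28: G-G =  0 → A
  i=29: W-I = 14 → O
  i=30: Q-K =  6 → G
  i=31: N-K =  3 → D
  i=32: W-T =  3 → D
  shifts repeat with period 7: AOGDDCV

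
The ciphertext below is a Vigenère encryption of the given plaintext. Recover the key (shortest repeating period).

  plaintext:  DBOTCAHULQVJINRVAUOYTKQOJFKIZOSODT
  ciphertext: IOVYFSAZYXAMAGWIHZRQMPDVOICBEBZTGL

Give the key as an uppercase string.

FNHFDST

  i= 0: I-D =  5 → F
  i= 1: O-B = 13 → N
  i= 2: V-O =  7 → H
  i= 3: Y-T =  5 → F
  i= 4: F-C =  3 → D
  i= 5: S-A = 18 → S
  i= 6: A-H = 19 → T
  i= 7: Z-U =  5 → F
  i= 8: Y-L = 13 → N
  i= 9: X-Q =  7 → H
  i=10: A-V =  5 → F
  i=11: M-J =  3 → D
  i=12: A-I = 18 → S
  i=13: G-N = 19 → T
  i=14: W-R =  5 → F
  i=15: I-V = 13 → N
  i=16: H-A =  7 → H
  i=17: Z-U =  5 → F
  i=18: R-O =  3 → D
  i=19: Q-Y = 18 → S
  i=20: M-T = 19 → T
  i=21: P-K =  5 → F
  i=22: D-Q = 13 → N
  i=23: V-O =  7 → H
  i=24: O-J =  5 → F
  i=25: I-F =  3 → D
  i=26: C-K = 18 → S
  i=27: B-I = 19 → T
  i=28: E-Z =  5 → F
  i=29: B-O = 13 → N
  i=30: Z-S =  7 → H
  i=31: T-O =  5 → F
  i=32: G-D =  3 → D
  i=33: L-T = 18 → S
  shifts repeat with period 7: FNHFDST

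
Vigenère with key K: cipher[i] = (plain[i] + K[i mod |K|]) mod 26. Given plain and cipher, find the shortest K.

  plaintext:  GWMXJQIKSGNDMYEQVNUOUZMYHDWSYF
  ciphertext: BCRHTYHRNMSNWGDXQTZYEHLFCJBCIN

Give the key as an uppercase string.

  i= 0: B-G = 21 → V
  i= 1: C-W =  6 → G
  i= 2: R-M =  5 → F
  i= 3: H-X = 10 → K
  i= 4: T-J = 10 → K
  i= 5: Y-Q =  8 → I
  i= 6: H-I = 25 → Z
  i= 7: R-K =  7 → H
  i= 8: N-S = 21 → V
  i= 9: M-G =  6 → G
  i=10: S-N =  5 → F
  i=11: N-D = 10 → K
  i=12: W-M = 10 → K
  i=13: G-Y =  8 → I
  i=14: D-E = 25 → Z
  i=15: X-Q =  7 → H
  i=16: Q-V = 21 → V
  i=17: T-N =  6 → G
  i=18: Z-U =  5 → F
  i=19: Y-O = 10 → K
  i=20: E-U = 10 → K
  i=21: H-Z =  8 → I
  i=22: L-M = 25 → Z
  i=23: F-Y =  7 → H
  i=24: C-H = 21 → V
  i=25: J-D =  6 → G
  i=26: B-W =  5 → F
  i=27: C-S = 10 → K
  i=28: I-Y = 10 → K
  i=29: N-F =  8 → I
  shifts repeat with period 8: VGFKKIZH

VGFKKIZH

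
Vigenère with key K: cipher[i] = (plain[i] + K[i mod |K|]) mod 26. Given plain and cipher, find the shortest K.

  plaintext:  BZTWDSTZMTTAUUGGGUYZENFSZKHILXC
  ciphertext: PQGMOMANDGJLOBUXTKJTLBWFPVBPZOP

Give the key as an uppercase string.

  i= 0: P-B = 14 → O
  i= 1: Q-Z = 17 → R
  i= 2: G-T = 13 → N
  i= 3: M-W = 16 → Q
  i= 4: O-D = 11 → L
  i= 5: M-S = 20 → U
  i= 6: A-T =  7 → H
  i= 7: N-Z = 14 → O
  i= 8: D-M = 17 → R
  i= 9: G-T = 13 → N
  i=10: J-T = 16 → Q
  i=11: L-A = 11 → L
  i=12: O-U = 20 → U
  i=13: B-U =  7 → H
  i=14: U-G = 14 → O
  i=15: X-G = 17 → R
  i=16: T-G = 13 → N
  i=17: K-U = 16 → Q
  i=18: J-Y = 11 → L
  i=19: T-Z = 20 → U
  i=20: L-E =  7 → H
  i=21: B-N = 14 → O
  i=22: W-F = 17 → R
  i=23: F-S = 13 → N
  i=24: P-Z = 16 → Q
  i=25: V-K = 11 → L
  i=26: B-H = 20 → U
  i=27: P-I =  7 → H
  i=28: Z-L = 14 → O
  i=29: O-X = 17 → R
  i=30: P-C = 13 → N
  shifts repeat with period 7: ORNQLUH

ORNQLUH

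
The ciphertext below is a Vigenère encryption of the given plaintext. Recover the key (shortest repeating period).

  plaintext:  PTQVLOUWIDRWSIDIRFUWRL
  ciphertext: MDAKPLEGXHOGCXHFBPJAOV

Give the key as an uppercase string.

  i= 0: M-P = 23 → X
  i= 1: D-T = 10 → K
  i= 2: A-Q = 10 → K
  i= 3: K-V = 15 → P
  i= 4: P-L =  4 → E
  i= 5: L-O = 23 → X
  i= 6: E-U = 10 → K
  i= 7: G-W = 10 → K
  i= 8: X-I = 15 → P
  i= 9: H-D =  4 → E
  i=10: O-R = 23 → X
  i=11: G-W = 10 → K
  i=12: C-S = 10 → K
  i=13: X-I = 15 → P
  i=14: H-D =  4 → E
  i=15: F-I = 23 → X
  i=16: B-R = 10 → K
  i=17: P-F = 10 → K
  i=18: J-U = 15 → P
  i=19: A-W =  4 → E
  i=20: O-R = 23 → X
  i=21: V-L = 10 → K
  shifts repeat with period 5: XKKPE

XKKPE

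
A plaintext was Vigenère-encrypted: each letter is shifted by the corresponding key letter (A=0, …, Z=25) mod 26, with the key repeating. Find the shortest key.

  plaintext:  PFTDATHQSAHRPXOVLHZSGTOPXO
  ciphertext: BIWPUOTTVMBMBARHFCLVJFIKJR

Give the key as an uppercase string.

MDDMUV

  i= 0: B-P = 12 → M
  i= 1: I-F =  3 → D
  i= 2: W-T =  3 → D
  i= 3: P-D = 12 → M
  i= 4: U-A = 20 → U
  i= 5: O-T = 21 → V
  i= 6: T-H = 12 → M
  i= 7: T-Q =  3 → D
  i= 8: V-S =  3 → D
  i= 9: M-A = 12 → M
  i=10: B-H = 20 → U
  i=11: M-R = 21 → V
  i=12: B-P = 12 → M
  i=13: A-X =  3 → D
  i=14: R-O =  3 → D
  i=15: H-V = 12 → M
  i=16: F-L = 20 → U
  i=17: C-H = 21 → V
  i=18: L-Z = 12 → M
  i=19: V-S =  3 → D
  i=20: J-G =  3 → D
  i=21: F-T = 12 → M
  i=22: I-O = 20 → U
  i=23: K-P = 21 → V
  i=24: J-X = 12 → M
  i=25: R-O =  3 → D
  shifts repeat with period 6: MDDMUV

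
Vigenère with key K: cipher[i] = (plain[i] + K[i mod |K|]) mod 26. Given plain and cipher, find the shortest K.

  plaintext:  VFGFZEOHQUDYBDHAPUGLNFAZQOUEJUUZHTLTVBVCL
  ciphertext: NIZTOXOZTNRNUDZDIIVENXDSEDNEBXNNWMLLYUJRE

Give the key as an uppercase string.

  i= 0: N-V = 18 → S
  i= 1: I-F =  3 → D
  i= 2: Z-G = 19 → T
  i= 3: T-F = 14 → O
  i= 4: O-Z = 15 → P
  i= 5: X-E = 19 → T
  i= 6: O-O =  0 → A
  i= 7: Z-H = 18 → S
  i= 8: T-Q =  3 → D
  i= 9: N-U = 19 → T
  i=10: R-D = 14 → O
  i=11: N-Y = 15 → P
  i=12: U-B = 19 → T
  i=13: D-D =  0 → A
  i=14: Z-H = 18 → S
  i=15: D-A =  3 → D
  i=16: I-P = 19 → T
  i=17: I-U = 14 → O
  i=18: V-G = 15 → P
  i=19: E-L = 19 → T
  i=20: N-N =  0 → A
  i=21: X-F = 18 → S
  i=22: D-A =  3 → D
  i=23: S-Z = 19 → T
  i=24: E-Q = 14 → O
  i=25: D-O = 15 → P
  i=26: N-U = 19 → T
  i=27: E-E =  0 → A
  i=28: B-J = 18 → S
  i=29: X-U =  3 → D
  i=30: N-U = 19 → T
  i=31: N-Z = 14 → O
  i=32: W-H = 15 → P
  i=33: M-T = 19 → T
  i=34: L-L =  0 → A
  i=35: L-T = 18 → S
  i=36: Y-V =  3 → D
  i=37: U-B = 19 → T
  i=38: J-V = 14 → O
  i=39: R-C = 15 → P
  i=40: E-L = 19 → T
  shifts repeat with period 7: SDTOPTA

SDTOPTA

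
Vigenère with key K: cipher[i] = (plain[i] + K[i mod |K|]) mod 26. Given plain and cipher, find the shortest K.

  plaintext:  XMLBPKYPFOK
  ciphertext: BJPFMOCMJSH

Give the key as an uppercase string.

  i= 0: B-X =  4 → E
  i= 1: J-M = 23 → X
  i= 2: P-L =  4 → E
  i= 3: F-B =  4 → E
  i= 4: M-P = 23 → X
  i= 5: O-K =  4 → E
  i= 6: C-Y =  4 → E
  i= 7: M-P = 23 → X
  i= 8: J-F =  4 → E
  i= 9: S-O =  4 → E
  i=10: H-K = 23 → X
  shifts repeat with period 3: EXE

EXE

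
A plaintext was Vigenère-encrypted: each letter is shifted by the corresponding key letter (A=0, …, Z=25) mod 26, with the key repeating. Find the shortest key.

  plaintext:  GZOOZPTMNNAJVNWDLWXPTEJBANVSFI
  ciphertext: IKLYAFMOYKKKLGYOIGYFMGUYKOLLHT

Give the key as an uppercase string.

CLXKBQT

  i= 0: I-G =  2 → C
  i= 1: K-Z = 11 → L
  i= 2: L-O = 23 → X
  i= 3: Y-O = 10 → K
  i= 4: A-Z =  1 → B
  i= 5: F-P = 16 → Q
  i= 6: M-T = 19 → T
  i= 7: O-M =  2 → C
  i= 8: Y-N = 11 → L
  i= 9: K-N = 23 → X
  i=10: K-A = 10 → K
  i=11: K-J =  1 → B
  i=12: L-V = 16 → Q
  i=13: G-N = 19 → T
  i=14: Y-W =  2 → C
  i=15: O-D = 11 → L
  i=16: I-L = 23 → X
  i=17: G-W = 10 → K
  i=18: Y-X =  1 → B
  i=19: F-P = 16 → Q
  i=20: M-T = 19 → T
  i=21: G-E =  2 → C
  i=22: U-J = 11 → L
  i=23: Y-B = 23 → X
  i=24: K-A = 10 → K
  i=25: O-N =  1 → B
  i=26: L-V = 16 → Q
  i=27: L-S = 19 → T
  i=28: H-F =  2 → C
  i=29: T-I = 11 → L
  shifts repeat with period 7: CLXKBQT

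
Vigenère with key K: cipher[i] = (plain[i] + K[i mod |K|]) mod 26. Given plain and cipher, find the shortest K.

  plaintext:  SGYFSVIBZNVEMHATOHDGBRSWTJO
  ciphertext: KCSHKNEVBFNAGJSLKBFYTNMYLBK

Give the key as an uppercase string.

  i= 0: K-S = 18 → S
  i= 1: C-G = 22 → W
  i= 2: S-Y = 20 → U
  i= 3: H-F =  2 → C
  i= 4: K-S = 18 → S
  i= 5: N-V = 18 → S
  i= 6: E-I = 22 → W
  i= 7: V-B = 20 → U
  i= 8: B-Z =  2 → C
  i= 9: F-N = 18 → S
  i=10: N-V = 18 → S
  i=11: A-E = 22 → W
  i=12: G-M = 20 → U
  i=13: J-H =  2 → C
  i=14: S-A = 18 → S
  i=15: L-T = 18 → S
  i=16: K-O = 22 → W
  i=17: B-H = 20 → U
  i=18: F-D =  2 → C
  i=19: Y-G = 18 → S
  i=20: T-B = 18 → S
  i=21: N-R = 22 → W
  i=22: M-S = 20 → U
  i=23: Y-W =  2 → C
  i=24: L-T = 18 → S
  i=25: B-J = 18 → S
  i=26: K-O = 22 → W
  shifts repeat with period 5: SWUCS

SWUCS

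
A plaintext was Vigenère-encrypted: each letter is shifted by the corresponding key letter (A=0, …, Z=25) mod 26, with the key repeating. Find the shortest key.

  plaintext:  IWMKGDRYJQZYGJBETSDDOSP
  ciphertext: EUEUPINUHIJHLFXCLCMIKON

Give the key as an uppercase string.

  i= 0: E-I = 22 → W
  i= 1: U-W = 24 → Y
  i= 2: E-M = 18 → S
  i= 3: U-K = 10 → K
  i= 4: P-G =  9 → J
  i= 5: I-D =  5 → F
  i= 6: N-R = 22 → W
  i= 7: U-Y = 22 → W
  i= 8: H-J = 24 → Y
  i= 9: I-Q = 18 → S
  i=10: J-Z = 10 → K
  i=11: H-Y =  9 → J
  i=12: L-G =  5 → F
  i=13: F-J = 22 → W
  i=14: X-B = 22 → W
  i=15: C-E = 24 → Y
  i=16: L-T = 18 → S
  i=17: C-S = 10 → K
  i=18: M-D =  9 → J
  i=19: I-D =  5 → F
  i=20: K-O = 22 → W
  i=21: O-S = 22 → W
  i=22: N-P = 24 → Y
  shifts repeat with period 7: WYSKJFW

WYSKJFW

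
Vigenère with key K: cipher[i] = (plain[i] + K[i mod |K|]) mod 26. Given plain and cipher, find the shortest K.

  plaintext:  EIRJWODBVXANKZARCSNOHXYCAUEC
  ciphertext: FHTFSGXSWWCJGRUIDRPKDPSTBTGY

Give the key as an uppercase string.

BZCWWSUR

  i= 0: F-E =  1 → B
  i= 1: H-I = 25 → Z
  i= 2: T-R =  2 → C
  i= 3: F-J = 22 → W
  i= 4: S-W = 22 → W
  i= 5: G-O = 18 → S
  i= 6: X-D = 20 → U
  i= 7: S-B = 17 → R
  i= 8: W-V =  1 → B
  i= 9: W-X = 25 → Z
  i=10: C-A =  2 → C
  i=11: J-N = 22 → W
  i=12: G-K = 22 → W
  i=13: R-Z = 18 → S
  i=14: U-A = 20 → U
  i=15: I-R = 17 → R
  i=16: D-C =  1 → B
  i=17: R-S = 25 → Z
  i=18: P-N =  2 → C
  i=19: K-O = 22 → W
  i=20: D-H = 22 → W
  i=21: P-X = 18 → S
  i=22: S-Y = 20 → U
  i=23: T-C = 17 → R
  i=24: B-A =  1 → B
  i=25: T-U = 25 → Z
  i=26: G-E =  2 → C
  i=27: Y-C = 22 → W
  shifts repeat with period 8: BZCWWSUR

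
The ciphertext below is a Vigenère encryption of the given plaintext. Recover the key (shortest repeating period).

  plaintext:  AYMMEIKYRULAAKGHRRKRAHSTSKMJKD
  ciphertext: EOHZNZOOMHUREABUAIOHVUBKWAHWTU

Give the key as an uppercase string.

  i= 0: E-A =  4 → E
  i= 1: O-Y = 16 → Q
  i= 2: H-M = 21 → V
  i= 3: Z-M = 13 → N
  i= 4: N-E =  9 → J
  i= 5: Z-I = 17 → R
  i= 6: O-K =  4 → E
  i= 7: O-Y = 16 → Q
  i= 8: M-R = 21 → V
  i= 9: H-U = 13 → N
  i=10: U-L =  9 → J
  i=11: R-A = 17 → R
  i=12: E-A =  4 → E
  i=13: A-K = 16 → Q
  i=14: B-G = 21 → V
  i=15: U-H = 13 → N
  i=16: A-R =  9 → J
  i=17: I-R = 17 → R
  i=18: O-K =  4 → E
  i=19: H-R = 16 → Q
  i=20: V-A = 21 → V
  i=21: U-H = 13 → N
  i=22: B-S =  9 → J
  i=23: K-T = 17 → R
  i=24: W-S =  4 → E
  i=25: A-K = 16 → Q
  i=26: H-M = 21 → V
  i=27: W-J = 13 → N
  i=28: T-K =  9 → J
  i=29: U-D = 17 → R
  shifts repeat with period 6: EQVNJR

EQVNJR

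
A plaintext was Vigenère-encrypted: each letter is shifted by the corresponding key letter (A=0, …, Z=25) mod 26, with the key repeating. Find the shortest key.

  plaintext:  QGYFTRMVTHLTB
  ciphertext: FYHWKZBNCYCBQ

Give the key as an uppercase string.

PSJRRI

  i= 0: F-Q = 15 → P
  i= 1: Y-G = 18 → S
  i= 2: H-Y =  9 → J
  i= 3: W-F = 17 → R
  i= 4: K-T = 17 → R
  i= 5: Z-R =  8 → I
  i= 6: B-M = 15 → P
  i= 7: N-V = 18 → S
  i= 8: C-T =  9 → J
  i= 9: Y-H = 17 → R
  i=10: C-L = 17 → R
  i=11: B-T =  8 → I
  i=12: Q-B = 15 → P
  shifts repeat with period 6: PSJRRI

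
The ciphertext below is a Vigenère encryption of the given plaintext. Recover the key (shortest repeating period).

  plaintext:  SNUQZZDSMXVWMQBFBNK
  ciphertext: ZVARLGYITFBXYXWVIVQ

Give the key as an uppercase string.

HIGBMHVQ

  i= 0: Z-S =  7 → H
  i= 1: V-N =  8 → I
  i= 2: A-U =  6 → G
  i= 3: R-Q =  1 → B
  i= 4: L-Z = 12 → M
  i= 5: G-Z =  7 → H
  i= 6: Y-D = 21 → V
  i= 7: I-S = 16 → Q
  i= 8: T-M =  7 → H
  i= 9: F-X =  8 → I
  i=10: B-V =  6 → G
  i=11: X-W =  1 → B
  i=12: Y-M = 12 → M
  i=13: X-Q =  7 → H
  i=14: W-B = 21 → V
  i=15: V-F = 16 → Q
  i=16: I-B =  7 → H
  i=17: V-N =  8 → I
  i=18: Q-K =  6 → G
  shifts repeat with period 8: HIGBMHVQ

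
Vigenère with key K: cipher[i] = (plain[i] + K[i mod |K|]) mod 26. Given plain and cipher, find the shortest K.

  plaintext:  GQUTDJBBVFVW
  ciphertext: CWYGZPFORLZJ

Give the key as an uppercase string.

  i= 0: C-G = 22 → W
  i= 1: W-Q =  6 → G
  i= 2: Y-U =  4 → E
  i= 3: G-T = 13 → N
  i= 4: Z-D = 22 → W
  i= 5: P-J =  6 → G
  i= 6: F-B =  4 → E
  i= 7: O-B = 13 → N
  i= 8: R-V = 22 → W
  i= 9: L-F =  6 → G
  i=10: Z-V =  4 → E
  i=11: J-W = 13 → N
  shifts repeat with period 4: WGEN

WGEN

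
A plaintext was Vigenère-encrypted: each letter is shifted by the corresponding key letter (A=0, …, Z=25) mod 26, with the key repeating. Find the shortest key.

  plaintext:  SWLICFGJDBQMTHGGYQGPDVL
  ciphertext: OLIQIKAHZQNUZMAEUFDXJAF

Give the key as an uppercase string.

  i= 0: O-S = 22 → W
  i= 1: L-W = 15 → P
  i= 2: I-L = 23 → X
  i= 3: Q-I =  8 → I
  i= 4: I-C =  6 → G
  i= 5: K-F =  5 → F
  i= 6: A-G = 20 → U
  i= 7: H-J = 24 → Y
  i= 8: Z-D = 22 → W
  i= 9: Q-B = 15 → P
  i=10: N-Q = 23 → X
  i=11: U-M =  8 → I
  i=12: Z-T =  6 → G
  i=13: M-H =  5 → F
  i=14: A-G = 20 → U
  i=15: E-G = 24 → Y
  i=16: U-Y = 22 → W
  i=17: F-Q = 15 → P
  i=18: D-G = 23 → X
  i=19: X-P =  8 → I
  i=20: J-D =  6 → G
  i=21: A-V =  5 → F
  i=22: F-L = 20 → U
  shifts repeat with period 8: WPXIGFUY

WPXIGFUY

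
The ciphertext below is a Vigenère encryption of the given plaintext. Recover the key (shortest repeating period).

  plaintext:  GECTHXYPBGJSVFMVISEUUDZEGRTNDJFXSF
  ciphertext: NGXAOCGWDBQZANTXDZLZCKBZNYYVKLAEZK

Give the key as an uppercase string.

  i= 0: N-G =  7 → H
  i= 1: G-E =  2 → C
  i= 2: X-C = 21 → V
  i= 3: A-T =  7 → H
  i= 4: O-H =  7 → H
  i= 5: C-X =  5 → F
  i= 6: G-Y =  8 → I
  i= 7: W-P =  7 → H
  i= 8: D-B =  2 → C
  i= 9: B-G = 21 → V
  i=10: Q-J =  7 → H
  i=11: Z-S =  7 → H
  i=12: A-V =  5 → F
  i=13: N-F =  8 → I
  i=14: T-M =  7 → H
  i=15: X-V =  2 → C
  i=16: D-I = 21 → V
  i=17: Z-S =  7 → H
  i=18: L-E =  7 → H
  i=19: Z-U =  5 → F
  i=20: C-U =  8 → I
  i=21: K-D =  7 → H
  i=22: B-Z =  2 → C
  i=23: Z-E = 21 → V
  i=24: N-G =  7 → H
  i=25: Y-R =  7 → H
  i=26: Y-T =  5 → F
  i=27: V-N =  8 → I
  i=28: K-D =  7 → H
  i=29: L-J =  2 → C
  i=30: A-F = 21 → V
  i=31: E-X =  7 → H
  i=32: Z-S =  7 → H
  i=33: K-F =  5 → F
  shifts repeat with period 7: HCVHHFI

HCVHHFI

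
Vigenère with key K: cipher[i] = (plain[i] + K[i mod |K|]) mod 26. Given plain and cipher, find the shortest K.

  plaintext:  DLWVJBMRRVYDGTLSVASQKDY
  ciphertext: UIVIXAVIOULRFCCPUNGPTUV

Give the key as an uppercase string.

RXZNOZJ

  i= 0: U-D = 17 → R
  i= 1: I-L = 23 → X
  i= 2: V-W = 25 → Z
  i= 3: I-V = 13 → N
  i= 4: X-J = 14 → O
  i= 5: A-B = 25 → Z
  i= 6: V-M =  9 → J
  i= 7: I-R = 17 → R
  i= 8: O-R = 23 → X
  i= 9: U-V = 25 → Z
  i=10: L-Y = 13 → N
  i=11: R-D = 14 → O
  i=12: F-G = 25 → Z
  i=13: C-T =  9 → J
  i=14: C-L = 17 → R
  i=15: P-S = 23 → X
  i=16: U-V = 25 → Z
  i=17: N-A = 13 → N
  i=18: G-S = 14 → O
  i=19: P-Q = 25 → Z
  i=20: T-K =  9 → J
  i=21: U-D = 17 → R
  i=22: V-Y = 23 → X
  shifts repeat with period 7: RXZNOZJ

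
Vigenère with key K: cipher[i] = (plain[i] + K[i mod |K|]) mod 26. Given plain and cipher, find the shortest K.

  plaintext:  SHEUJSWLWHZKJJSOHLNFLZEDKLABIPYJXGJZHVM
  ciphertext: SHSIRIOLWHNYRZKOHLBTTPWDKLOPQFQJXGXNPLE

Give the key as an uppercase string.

AAOOIQSA

  i= 0: S-S =  0 → A
  i= 1: H-H =  0 → A
  i= 2: S-E = 14 → O
  i= 3: I-U = 14 → O
  i= 4: R-J =  8 → I
  i= 5: I-S = 16 → Q
  i= 6: O-W = 18 → S
  i= 7: L-L =  0 → A
  i= 8: W-W =  0 → A
  i= 9: H-H =  0 → A
  i=10: N-Z = 14 → O
  i=11: Y-K = 14 → O
  i=12: R-J =  8 → I
  i=13: Z-J = 16 → Q
  i=14: K-S = 18 → S
  i=15: O-O =  0 → A
  i=16: H-H =  0 → A
  i=17: L-L =  0 → A
  i=18: B-N = 14 → O
  i=19: T-F = 14 → O
  i=20: T-L =  8 → I
  i=21: P-Z = 16 → Q
  i=22: W-E = 18 → S
  i=23: D-D =  0 → A
  i=24: K-K =  0 → A
  i=25: L-L =  0 → A
  i=26: O-A = 14 → O
  i=27: P-B = 14 → O
  i=28: Q-I =  8 → I
  i=29: F-P = 16 → Q
  i=30: Q-Y = 18 → S
  i=31: J-J =  0 → A
  i=32: X-X =  0 → A
  i=33: G-G =  0 → A
  i=34: X-J = 14 → O
  i=35: N-Z = 14 → O
  i=36: P-H =  8 → I
  i=37: L-V = 16 → Q
  i=38: E-M = 18 → S
  shifts repeat with period 8: AAOOIQSA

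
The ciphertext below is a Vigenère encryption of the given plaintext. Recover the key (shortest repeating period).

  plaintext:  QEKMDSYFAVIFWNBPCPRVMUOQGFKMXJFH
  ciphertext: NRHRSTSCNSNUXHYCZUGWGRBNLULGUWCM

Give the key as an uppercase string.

XNXFPBU

  i= 0: N-Q = 23 → X
  i= 1: R-E = 13 → N
  i= 2: H-K = 23 → X
  i= 3: R-M =  5 → F
  i= 4: S-D = 15 → P
  i= 5: T-S =  1 → B
  i= 6: S-Y = 20 → U
  i= 7: C-F = 23 → X
  i= 8: N-A = 13 → N
  i= 9: S-V = 23 → X
  i=10: N-I =  5 → F
  i=11: U-F = 15 → P
  i=12: X-W =  1 → B
  i=13: H-N = 20 → U
  i=14: Y-B = 23 → X
  i=15: C-P = 13 → N
  i=16: Z-C = 23 → X
  i=17: U-P =  5 → F
  i=18: G-R = 15 → P
  i=19: W-V =  1 → B
  i=20: G-M = 20 → U
  i=21: R-U = 23 → X
  i=22: B-O = 13 → N
  i=23: N-Q = 23 → X
  i=24: L-G =  5 → F
  i=25: U-F = 15 → P
  i=26: L-K =  1 → B
  i=27: G-M = 20 → U
  i=28: U-X = 23 → X
  i=29: W-J = 13 → N
  i=30: C-F = 23 → X
  i=31: M-H =  5 → F
  shifts repeat with period 7: XNXFPBU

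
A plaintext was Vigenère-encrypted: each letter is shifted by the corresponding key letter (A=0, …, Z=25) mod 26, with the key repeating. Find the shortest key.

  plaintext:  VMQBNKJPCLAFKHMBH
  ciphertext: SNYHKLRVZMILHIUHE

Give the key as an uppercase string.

XBIG

  i= 0: S-V = 23 → X
  i= 1: N-M =  1 → B
  i= 2: Y-Q =  8 → I
  i= 3: H-B =  6 → G
  i= 4: K-N = 23 → X
  i= 5: L-K =  1 → B
  i= 6: R-J =  8 → I
  i= 7: V-P =  6 → G
  i= 8: Z-C = 23 → X
  i= 9: M-L =  1 → B
  i=10: I-A =  8 → I
  i=11: L-F =  6 → G
  i=12: H-K = 23 → X
  i=13: I-H =  1 → B
  i=14: U-M =  8 → I
  i=15: H-B =  6 → G
  i=16: E-H = 23 → X
  shifts repeat with period 4: XBIG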